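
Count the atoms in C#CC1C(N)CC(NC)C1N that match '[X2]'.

2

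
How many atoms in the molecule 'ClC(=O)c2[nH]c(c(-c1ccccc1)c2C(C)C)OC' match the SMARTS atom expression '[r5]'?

5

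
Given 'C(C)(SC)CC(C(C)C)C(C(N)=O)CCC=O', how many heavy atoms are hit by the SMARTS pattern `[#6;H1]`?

5

Check the 17 heavy atoms by environment: 4× C (H3) → no; 5× C (H1) → match; 3× C (H2) → no; 2× O (H0) → no; 1× S (H0) → no; 1× C (H0) → no; 1× N (H2) → no.
That gives 5 matching atoms.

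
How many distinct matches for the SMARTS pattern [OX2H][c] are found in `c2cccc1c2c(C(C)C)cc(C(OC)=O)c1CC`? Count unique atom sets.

0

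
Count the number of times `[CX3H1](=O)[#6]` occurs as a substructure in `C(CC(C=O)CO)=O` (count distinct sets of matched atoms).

[CX3H1](=O)[#6] is the SMARTS for an aldehyde: an sp2 carbon with one H, double-bonded to O and single-bonded to carbon.
The molecule carries 2 separate instances of an aldehyde (-CHO) meeting every constraint; each maps to a distinct set of atoms, giving 2 matches.

2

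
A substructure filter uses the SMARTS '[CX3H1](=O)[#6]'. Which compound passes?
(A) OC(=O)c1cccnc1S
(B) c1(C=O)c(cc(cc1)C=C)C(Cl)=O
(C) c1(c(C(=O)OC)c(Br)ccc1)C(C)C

B

[CX3H1](=O)[#6] describes an sp2 carbon with one H, double-bonded to O and single-bonded to carbon (an aldehyde).
(A) has a carboxylic acid group (-C(=O)OH) but the carbonyl carbon has H0 and is bonded to O, not H1.
(B) contains an aldehyde (-CHO), which satisfies every atom and bond constraint.
(C) has a methyl-ester group (-C(=O)OCH3) but the carbonyl carbon has H0, not H1.
So the answer is (B).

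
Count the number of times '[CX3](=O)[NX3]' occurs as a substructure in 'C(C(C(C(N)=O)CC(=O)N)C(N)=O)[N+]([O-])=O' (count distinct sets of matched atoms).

[CX3](=O)[NX3] is the SMARTS for an amide: a carbonyl carbon bonded to a trivalent nitrogen.
The molecule carries 3 separate instances of a primary amide (-C(=O)NH2) meeting every constraint; each maps to a distinct set of atoms, giving 3 matches.

3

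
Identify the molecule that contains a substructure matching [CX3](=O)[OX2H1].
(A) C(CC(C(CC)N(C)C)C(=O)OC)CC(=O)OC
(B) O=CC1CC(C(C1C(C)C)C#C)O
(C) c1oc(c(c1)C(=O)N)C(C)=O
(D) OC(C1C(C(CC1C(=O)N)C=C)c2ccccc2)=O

[CX3](=O)[OX2H1] describes an sp2 carbon double-bonded to O and single-bonded to an -OH oxygen (a carboxylic acid).
(A) has a methyl-ester group (-C(=O)OCH3) but the singly-bonded O has no H (OX2H0, not OX2H1).
(B) has an aldehyde (-CHO) but there is no singly-bonded oxygen on the carbonyl carbon.
(C) has a primary amide (-C(=O)NH2) but the carbonyl is bonded to N, not to an -OH oxygen.
(D) contains a carboxylic acid group (-C(=O)OH), which satisfies every atom and bond constraint.
So the answer is (D).

D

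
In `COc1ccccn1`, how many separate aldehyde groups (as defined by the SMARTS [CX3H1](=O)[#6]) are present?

0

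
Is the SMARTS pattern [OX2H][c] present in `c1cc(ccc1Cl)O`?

The pattern [OX2H][c] describes a hydroxyl oxygen attached to an aromatic carbon — a phenol.
The molecule carries a hydroxyl group (-OH), whose atoms satisfy every constraint of the query, so the pattern matches.

Yes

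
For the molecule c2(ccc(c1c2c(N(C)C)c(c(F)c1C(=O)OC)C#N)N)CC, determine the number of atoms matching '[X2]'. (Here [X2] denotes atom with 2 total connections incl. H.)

2

The query [X2] means: any atom with exactly two total connections (bonds + H).
Check the 23 heavy atoms by environment: 10× c (aromatic, X3) → no; 1× C (X3) → no; 1× O (X1) → no; 1× O (X2) → match; 5× C (X4) → no; 1× C (X2) → match; 1× N (X1) → no; 2× N (X3) → no; 1× F (X1) → no.
Summing the matching environments: 1 + 1 = 2 matching atoms.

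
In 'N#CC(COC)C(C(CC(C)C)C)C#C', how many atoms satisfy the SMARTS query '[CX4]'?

Check the 15 heavy atoms by environment: 10× C (X4) → match; 3× C (X2) → no; 1× N (X1) → no; 1× O (X2) → no.
That gives 10 matching atoms.

10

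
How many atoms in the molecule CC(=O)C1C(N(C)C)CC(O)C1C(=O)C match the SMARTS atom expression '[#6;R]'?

The query [#6;R] means: carbon that is part of a ring.
Check the 15 heavy atoms by environment: 5× C (in 5-ring) → match; 3× O (acyclic) → no; 6× C (acyclic) → no; 1× N (acyclic) → no.
That gives 5 matching atoms.

5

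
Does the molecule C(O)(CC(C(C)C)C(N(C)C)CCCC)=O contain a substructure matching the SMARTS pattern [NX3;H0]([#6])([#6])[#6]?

Yes

The pattern [NX3;H0]([#6])([#6])[#6] describes a trivalent nitrogen with no H, bonded to three carbons — a tertiary amine.
The molecule carries a dimethylamino group (-N(CH3)2), whose atoms satisfy every constraint of the query, so the pattern matches.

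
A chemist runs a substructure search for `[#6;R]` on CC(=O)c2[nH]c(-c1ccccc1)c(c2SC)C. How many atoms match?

The query [#6;R] means: carbon that is part of a ring.
Check the 17 heavy atoms by environment: 1× n (aromatic, in 5-ring) → no; 4× c (aromatic, in 5-ring) → match; 1× S (acyclic) → no; 4× C (acyclic) → no; 6× c (aromatic, in 6-ring) → match; 1× O (acyclic) → no.
Summing the matching environments: 4 + 6 = 10 matching atoms.

10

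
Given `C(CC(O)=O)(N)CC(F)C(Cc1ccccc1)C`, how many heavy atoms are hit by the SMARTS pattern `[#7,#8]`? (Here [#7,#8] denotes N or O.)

The query [#7,#8] means: nitrogen or oxygen (comma = OR).
Check the 18 heavy atoms by environment: 8× C → no; 1× F → no; 2× O → match; 1× N → match; 6× c (aromatic) → no.
Summing the matching environments: 2 + 1 = 3 matching atoms.

3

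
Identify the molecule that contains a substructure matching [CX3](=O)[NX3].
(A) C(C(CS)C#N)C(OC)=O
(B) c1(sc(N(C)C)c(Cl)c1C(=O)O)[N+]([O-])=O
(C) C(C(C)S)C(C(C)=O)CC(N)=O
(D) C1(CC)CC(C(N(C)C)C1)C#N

C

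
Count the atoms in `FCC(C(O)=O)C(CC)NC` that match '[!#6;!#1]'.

4

The query [!#6;!#1] means: not carbon and not hydrogen — any heteroatom.
Check the 11 heavy atoms by environment: 7× C → no; 1× N → match; 1× F → match; 2× O → match.
Summing the matching environments: 1 + 1 + 2 = 4 matching atoms.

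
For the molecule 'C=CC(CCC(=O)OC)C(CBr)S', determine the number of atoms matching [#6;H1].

3

The query [#6;H1] means: any carbon bearing exactly one hydrogen.
Check the 13 heavy atoms by environment: 4× C (H2) → no; 3× C (H1) → match; 1× Br (H0) → no; 1× C (H0) → no; 2× O (H0) → no; 1× C (H3) → no; 1× S (H1) → no.
That gives 3 matching atoms.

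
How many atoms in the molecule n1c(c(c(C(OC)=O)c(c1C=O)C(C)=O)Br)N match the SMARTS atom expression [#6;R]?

5

Check the 17 heavy atoms by environment: 1× n (aromatic, in 6-ring) → no; 5× c (aromatic, in 6-ring) → match; 5× C (acyclic) → no; 4× O (acyclic) → no; 1× N (acyclic) → no; 1× Br (acyclic) → no.
That gives 5 matching atoms.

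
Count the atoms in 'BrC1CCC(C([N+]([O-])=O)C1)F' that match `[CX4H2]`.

The query [CX4H2] means: sp3 carbon (X4) with exactly two hydrogens.
Check the 11 heavy atoms by environment: 3× C (H1, X4) → no; 3× C (H2, X4) → match; 1× N (charge +1, H0, X3) → no; 1× O (charge -1, H0, X1) → no; 1× O (H0, X1) → no; 1× F (H0, X1) → no; 1× Br (H0, X1) → no.
That gives 3 matching atoms.

3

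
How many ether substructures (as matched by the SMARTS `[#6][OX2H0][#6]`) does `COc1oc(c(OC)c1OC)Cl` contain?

[#6][OX2H0][#6] is the SMARTS for an ether: an aliphatic oxygen bridging two carbons with no H on the oxygen.
The molecule carries 3 separate instances of a methoxy ether (-OCH3) meeting every constraint; each maps to a distinct set of atoms, giving 3 matches.

3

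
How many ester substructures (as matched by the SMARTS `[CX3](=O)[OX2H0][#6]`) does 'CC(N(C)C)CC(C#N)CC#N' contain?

0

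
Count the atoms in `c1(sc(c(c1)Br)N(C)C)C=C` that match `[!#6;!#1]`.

The query [!#6;!#1] means: not carbon and not hydrogen — any heteroatom.
Check the 11 heavy atoms by environment: 1× s (aromatic) → match; 4× c (aromatic) → no; 4× C → no; 1× Br → match; 1× N → match.
Summing the matching environments: 1 + 1 + 1 = 3 matching atoms.

3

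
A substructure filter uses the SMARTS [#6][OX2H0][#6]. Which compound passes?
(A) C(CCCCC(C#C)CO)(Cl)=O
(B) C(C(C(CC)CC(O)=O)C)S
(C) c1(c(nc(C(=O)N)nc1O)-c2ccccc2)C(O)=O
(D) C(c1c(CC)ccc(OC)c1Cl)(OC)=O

D

[#6][OX2H0][#6] describes an aliphatic oxygen bridging two carbons with no H on the oxygen (an ether).
(A) has a hydroxyl group (-OH) but the oxygen has H1, not H0 bridging two carbons.
(B) has a carboxylic acid group (-C(=O)OH) but the -OH oxygen has H1; the =O is OX1, not OX2.
(C) has a hydroxyl group (-OH) but the oxygen has H1, not H0 bridging two carbons.
(D) contains a methoxy ether (-OCH3), which satisfies every atom and bond constraint.
So the answer is (D).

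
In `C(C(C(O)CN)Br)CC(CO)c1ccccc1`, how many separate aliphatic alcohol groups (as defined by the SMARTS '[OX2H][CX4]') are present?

2

[OX2H][CX4] is the SMARTS for an aliphatic alcohol: a hydroxyl oxygen bound to an sp3 (X4) carbon.
The molecule carries 2 separate instances of a hydroxyl group (-OH) meeting every constraint; each maps to a distinct set of atoms, giving 2 matches.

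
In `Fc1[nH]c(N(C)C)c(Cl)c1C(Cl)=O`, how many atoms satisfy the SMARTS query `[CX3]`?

1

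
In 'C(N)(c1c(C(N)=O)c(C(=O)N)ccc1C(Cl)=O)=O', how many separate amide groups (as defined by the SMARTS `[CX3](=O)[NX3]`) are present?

[CX3](=O)[NX3] is the SMARTS for an amide: a carbonyl carbon bonded to a trivalent nitrogen.
The molecule carries 3 separate instances of a primary amide (-C(=O)NH2) meeting every constraint; each maps to a distinct set of atoms, giving 3 matches.

3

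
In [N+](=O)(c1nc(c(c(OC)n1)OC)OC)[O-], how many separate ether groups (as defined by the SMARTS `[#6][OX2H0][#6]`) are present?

[#6][OX2H0][#6] is the SMARTS for an ether: an aliphatic oxygen bridging two carbons with no H on the oxygen.
The molecule carries 3 separate instances of a methoxy ether (-OCH3) meeting every constraint; each maps to a distinct set of atoms, giving 3 matches.

3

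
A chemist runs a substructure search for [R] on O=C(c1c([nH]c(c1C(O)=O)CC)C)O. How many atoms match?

5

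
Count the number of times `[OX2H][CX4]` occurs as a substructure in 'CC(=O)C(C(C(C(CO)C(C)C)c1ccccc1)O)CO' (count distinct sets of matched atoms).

3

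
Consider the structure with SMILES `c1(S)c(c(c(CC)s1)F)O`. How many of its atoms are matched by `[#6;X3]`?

4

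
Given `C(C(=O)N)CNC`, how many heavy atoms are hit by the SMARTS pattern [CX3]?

Check the 7 heavy atoms by environment: 3× C (X4) → no; 1× C (X3) → match; 1× O (X1) → no; 2× N (X3) → no.
That gives 1 matching atom.

1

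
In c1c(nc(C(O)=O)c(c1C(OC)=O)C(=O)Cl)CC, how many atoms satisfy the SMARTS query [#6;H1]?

1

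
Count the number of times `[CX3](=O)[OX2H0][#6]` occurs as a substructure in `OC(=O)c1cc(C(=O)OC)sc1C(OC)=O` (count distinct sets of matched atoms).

2

[CX3](=O)[OX2H0][#6] is the SMARTS for an ester: a carbonyl carbon bonded to an oxygen that is itself bonded to carbon (no H on that O).
The molecule carries 2 separate instances of a methyl-ester group (-C(=O)OCH3) meeting every constraint; each maps to a distinct set of atoms, giving 2 matches.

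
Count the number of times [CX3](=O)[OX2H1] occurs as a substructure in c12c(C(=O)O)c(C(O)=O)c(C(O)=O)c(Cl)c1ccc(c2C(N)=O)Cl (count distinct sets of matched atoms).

3

[CX3](=O)[OX2H1] is the SMARTS for a carboxylic acid: an sp2 carbon double-bonded to O and single-bonded to an -OH oxygen.
The molecule carries 3 separate instances of a carboxylic acid group (-C(=O)OH) meeting every constraint; each maps to a distinct set of atoms, giving 3 matches.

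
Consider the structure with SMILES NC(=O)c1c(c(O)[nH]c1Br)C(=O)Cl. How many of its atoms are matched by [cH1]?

0

The query [cH1] means: aromatic carbon bearing exactly one hydrogen.
Check the 13 heavy atoms by environment: 1× n (aromatic, H1) → no; 4× c (aromatic, H0) → no; 2× C (H0) → no; 2× O (H0) → no; 1× N (H2) → no; 1× Br (H0) → no; 1× Cl (H0) → no; 1× O (H1) → no.
No environment satisfies the query, so 0 matching atoms.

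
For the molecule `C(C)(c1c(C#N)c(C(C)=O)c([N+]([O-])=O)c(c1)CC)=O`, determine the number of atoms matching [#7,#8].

The query [#7,#8] means: nitrogen or oxygen (comma = OR).
Check the 19 heavy atoms by environment: 6× c (aromatic) → no; 7× C → no; 3× O → match; 1× N → match; 1× N (charge +1) → match; 1× O (charge -1) → match.
Summing the matching environments: 3 + 1 + 1 + 1 = 6 matching atoms.

6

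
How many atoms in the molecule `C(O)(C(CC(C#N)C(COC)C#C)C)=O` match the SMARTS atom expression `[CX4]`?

7

The query [CX4] means: C with X4: aliphatic carbon with exactly 4 total connections (bonds + H).
Check the 15 heavy atoms by environment: 7× C (X4) → match; 1× C (X3) → no; 1× O (X1) → no; 2× O (X2) → no; 3× C (X2) → no; 1× N (X1) → no.
That gives 7 matching atoms.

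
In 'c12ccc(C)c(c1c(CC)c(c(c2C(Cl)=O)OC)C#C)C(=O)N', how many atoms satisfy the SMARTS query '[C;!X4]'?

Check the 23 heavy atoms by environment: 10× c (aromatic, X3) → no; 2× C (X2) → match; 4× C (X4) → no; 1× O (X2) → no; 2× C (X3) → match; 2× O (X1) → no; 1× N (X3) → no; 1× Cl (X1) → no.
Summing the matching environments: 2 + 2 = 4 matching atoms.

4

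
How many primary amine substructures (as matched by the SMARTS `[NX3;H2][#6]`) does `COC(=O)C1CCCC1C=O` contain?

0

[NX3;H2][#6] is the SMARTS for a primary amine: a trivalent nitrogen with two H attached to carbon.
No fragment in the molecule satisfies every constraint, giving 0 matches.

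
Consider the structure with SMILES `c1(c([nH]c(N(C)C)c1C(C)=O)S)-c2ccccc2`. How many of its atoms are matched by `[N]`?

Check the 18 heavy atoms by environment: 1× n (aromatic) → no; 10× c (aromatic) → no; 1× N → match; 4× C → no; 1× S → no; 1× O → no.
That gives 1 matching atom.

1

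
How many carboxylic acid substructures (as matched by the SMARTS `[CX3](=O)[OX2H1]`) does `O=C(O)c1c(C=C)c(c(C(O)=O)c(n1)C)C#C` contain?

[CX3](=O)[OX2H1] is the SMARTS for a carboxylic acid: an sp2 carbon double-bonded to O and single-bonded to an -OH oxygen.
The molecule carries 2 separate instances of a carboxylic acid group (-C(=O)OH) meeting every constraint; each maps to a distinct set of atoms, giving 2 matches.

2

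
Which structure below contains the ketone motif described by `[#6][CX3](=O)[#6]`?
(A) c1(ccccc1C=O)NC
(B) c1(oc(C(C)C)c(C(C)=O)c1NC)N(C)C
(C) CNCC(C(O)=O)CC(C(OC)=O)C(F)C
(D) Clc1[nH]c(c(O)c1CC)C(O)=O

B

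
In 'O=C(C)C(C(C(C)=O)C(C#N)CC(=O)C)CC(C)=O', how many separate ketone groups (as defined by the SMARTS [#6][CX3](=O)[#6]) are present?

4

[#6][CX3](=O)[#6] is the SMARTS for a ketone: a carbonyl carbon (no H) flanked by two carbons.
The molecule carries 4 separate instances of an acetyl/ketone group (-C(=O)CH3) meeting every constraint; each maps to a distinct set of atoms, giving 4 matches.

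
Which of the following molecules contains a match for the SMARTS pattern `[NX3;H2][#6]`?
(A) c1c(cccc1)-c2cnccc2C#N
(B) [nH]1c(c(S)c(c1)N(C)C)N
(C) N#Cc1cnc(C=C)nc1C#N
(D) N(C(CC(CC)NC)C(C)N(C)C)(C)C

B

[NX3;H2][#6] describes a trivalent nitrogen with two H attached to carbon (a primary amine).
(A) has a nitrile (-C#N) but the nitrogen is NX1 (triple-bonded), not NX3 with two H.
(B) contains a primary amino group (-NH2), which satisfies every atom and bond constraint.
(C) has a nitrile (-C#N) but the nitrogen is NX1 (triple-bonded), not NX3 with two H.
(D) has an N-methylamino group (-NHCH3) but the nitrogen bears two carbons and only one H (H1), not H2.
So the answer is (B).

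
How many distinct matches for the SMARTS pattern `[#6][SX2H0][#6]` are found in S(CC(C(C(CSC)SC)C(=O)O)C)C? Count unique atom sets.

[#6][SX2H0][#6] is the SMARTS for a thioether: an aliphatic sulfur bridging two carbons with no H on the sulfur.
The molecule carries 3 separate instances of a methylthio ether (-SCH3) meeting every constraint; each maps to a distinct set of atoms, giving 3 matches.

3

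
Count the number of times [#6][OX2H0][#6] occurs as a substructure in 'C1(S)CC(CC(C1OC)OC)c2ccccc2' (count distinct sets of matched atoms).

2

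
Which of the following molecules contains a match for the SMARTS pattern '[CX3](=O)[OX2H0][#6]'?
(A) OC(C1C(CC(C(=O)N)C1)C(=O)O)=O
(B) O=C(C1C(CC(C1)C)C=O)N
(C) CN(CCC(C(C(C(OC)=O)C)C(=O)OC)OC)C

C

[CX3](=O)[OX2H0][#6] describes a carbonyl carbon bonded to an oxygen that is itself bonded to carbon (no H on that O) (an ester).
(A) has a carboxylic acid group (-C(=O)OH) but the singly-bonded O carries H (OX2H1, not H0).
(B) has a primary amide (-C(=O)NH2) but the carbonyl is bonded to N, not to an O-C linkage.
(C) contains a methyl-ester group (-C(=O)OCH3), which satisfies every atom and bond constraint.
So the answer is (C).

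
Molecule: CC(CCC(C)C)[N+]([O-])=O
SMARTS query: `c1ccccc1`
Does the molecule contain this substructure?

The pattern c1ccccc1 describes six aromatic carbons in a ring — a benzene ring.
The closest candidate here is a methyl group (-CH3), but no six-membered all-carbon aromatic ring is present. No other fragment satisfies the full query, so there is no match.

No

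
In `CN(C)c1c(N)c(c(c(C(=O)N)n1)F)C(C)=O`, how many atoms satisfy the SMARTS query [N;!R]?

3

Check the 17 heavy atoms by environment: 1× n (aromatic, in 6-ring) → no; 5× c (aromatic, in 6-ring) → no; 1× F (acyclic) → no; 3× N (acyclic) → match; 5× C (acyclic) → no; 2× O (acyclic) → no.
That gives 3 matching atoms.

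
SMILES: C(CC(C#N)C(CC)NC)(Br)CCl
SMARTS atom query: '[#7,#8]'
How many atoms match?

2

Check the 13 heavy atoms by environment: 9× C → no; 2× N → match; 1× Cl → no; 1× Br → no.
That gives 2 matching atoms.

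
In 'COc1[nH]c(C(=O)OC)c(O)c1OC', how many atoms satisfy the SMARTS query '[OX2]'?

The query [OX2] means: aliphatic oxygen with two total connections — ether, hydroxyl, or ester single-bond O.
Check the 14 heavy atoms by environment: 1× n (aromatic, X3) → no; 4× c (aromatic, X3) → no; 1× C (X3) → no; 1× O (X1) → no; 4× O (X2) → match; 3× C (X4) → no.
That gives 4 matching atoms.

4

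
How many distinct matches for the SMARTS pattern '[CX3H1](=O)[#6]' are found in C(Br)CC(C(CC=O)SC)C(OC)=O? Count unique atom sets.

1

[CX3H1](=O)[#6] is the SMARTS for an aldehyde: an sp2 carbon with one H, double-bonded to O and single-bonded to carbon.
Exactly one fragment in the molecule meets all constraints, giving 1 match.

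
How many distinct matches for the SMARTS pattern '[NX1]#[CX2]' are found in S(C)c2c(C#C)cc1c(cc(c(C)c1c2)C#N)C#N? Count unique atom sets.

[NX1]#[CX2] is the SMARTS for a nitrile: a nitrogen triple-bonded to a two-connected carbon.
The molecule carries 2 separate instances of a nitrile (-C#N) meeting every constraint; each maps to a distinct set of atoms, giving 2 matches.

2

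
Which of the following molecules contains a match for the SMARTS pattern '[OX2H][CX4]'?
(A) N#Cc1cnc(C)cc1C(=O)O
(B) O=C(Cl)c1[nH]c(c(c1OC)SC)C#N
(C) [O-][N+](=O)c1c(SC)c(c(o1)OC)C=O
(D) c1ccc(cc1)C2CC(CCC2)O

[OX2H][CX4] describes a hydroxyl oxygen bound to an sp3 (X4) carbon (an aliphatic alcohol).
(A) has a carboxylic acid group (-C(=O)OH) but the -OH is on a CX3 carbonyl carbon, not a CX4 carbon.
(B) has a methoxy ether (-OCH3) but the oxygen has H0 (ether), not H1.
(C) has a methoxy ether (-OCH3) but the oxygen has H0 (ether), not H1.
(D) contains a hydroxyl group (-OH), which satisfies every atom and bond constraint.
So the answer is (D).

D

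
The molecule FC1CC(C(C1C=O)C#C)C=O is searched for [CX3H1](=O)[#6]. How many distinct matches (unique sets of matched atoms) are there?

2

[CX3H1](=O)[#6] is the SMARTS for an aldehyde: an sp2 carbon with one H, double-bonded to O and single-bonded to carbon.
The molecule carries 2 separate instances of an aldehyde (-CHO) meeting every constraint; each maps to a distinct set of atoms, giving 2 matches.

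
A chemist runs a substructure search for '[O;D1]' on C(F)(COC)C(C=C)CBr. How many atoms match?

Check the 10 heavy atoms by environment: 3× C (D2) → no; 2× C (D3) → no; 1× F (D1) → no; 1× Br (D1) → no; 2× C (D1) → no; 1× O (D2) → no.
No environment satisfies the query, so 0 matching atoms.

0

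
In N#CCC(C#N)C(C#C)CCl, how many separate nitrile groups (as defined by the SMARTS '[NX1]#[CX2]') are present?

2

[NX1]#[CX2] is the SMARTS for a nitrile: a nitrogen triple-bonded to a two-connected carbon.
The molecule carries 2 separate instances of a nitrile (-C#N) meeting every constraint; each maps to a distinct set of atoms, giving 2 matches.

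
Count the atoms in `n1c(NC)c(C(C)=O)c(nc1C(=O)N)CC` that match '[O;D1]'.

2

The query [O;D1] means: aliphatic oxygen bonded to exactly one heavy atom.
Check the 16 heavy atoms by environment: 2× n (aromatic, D2) → no; 4× c (aromatic, D3) → no; 1× C (D2) → no; 3× C (D1) → no; 1× N (D2) → no; 2× C (D3) → no; 2× O (D1) → match; 1× N (D1) → no.
That gives 2 matching atoms.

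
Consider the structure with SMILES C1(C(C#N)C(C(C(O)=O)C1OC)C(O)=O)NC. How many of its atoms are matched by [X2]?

The query [X2] means: any atom with exactly two total connections (bonds + H).
Check the 17 heavy atoms by environment: 7× C (X4) → no; 1× C (X2) → match; 1× N (X1) → no; 2× C (X3) → no; 2× O (X1) → no; 3× O (X2) → match; 1× N (X3) → no.
Summing the matching environments: 1 + 3 = 4 matching atoms.

4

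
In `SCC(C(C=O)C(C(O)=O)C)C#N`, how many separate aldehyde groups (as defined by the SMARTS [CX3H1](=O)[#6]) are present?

1

[CX3H1](=O)[#6] is the SMARTS for an aldehyde: an sp2 carbon with one H, double-bonded to O and single-bonded to carbon.
Exactly one fragment in the molecule meets all constraints, giving 1 match.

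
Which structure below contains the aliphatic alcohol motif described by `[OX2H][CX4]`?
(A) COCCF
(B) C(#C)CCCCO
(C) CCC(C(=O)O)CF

[OX2H][CX4] describes a hydroxyl oxygen bound to an sp3 (X4) carbon (an aliphatic alcohol).
(A) has a methoxy ether (-OCH3) but the oxygen has H0 (ether), not H1.
(B) contains a hydroxyl group (-OH), which satisfies every atom and bond constraint.
(C) has a carboxylic acid group (-C(=O)OH) but the -OH is on a CX3 carbonyl carbon, not a CX4 carbon.
So the answer is (B).

B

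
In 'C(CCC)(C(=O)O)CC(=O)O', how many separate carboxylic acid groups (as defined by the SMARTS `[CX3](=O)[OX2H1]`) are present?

[CX3](=O)[OX2H1] is the SMARTS for a carboxylic acid: an sp2 carbon double-bonded to O and single-bonded to an -OH oxygen.
The molecule carries 2 separate instances of a carboxylic acid group (-C(=O)OH) meeting every constraint; each maps to a distinct set of atoms, giving 2 matches.

2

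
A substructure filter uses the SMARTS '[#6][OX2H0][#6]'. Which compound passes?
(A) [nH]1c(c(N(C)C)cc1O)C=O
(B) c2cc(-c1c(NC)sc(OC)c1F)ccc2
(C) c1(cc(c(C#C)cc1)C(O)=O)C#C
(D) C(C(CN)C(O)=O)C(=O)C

B

[#6][OX2H0][#6] describes an aliphatic oxygen bridging two carbons with no H on the oxygen (an ether).
(A) has a hydroxyl group (-OH) but the oxygen has H1, not H0 bridging two carbons.
(B) contains a methoxy ether (-OCH3), which satisfies every atom and bond constraint.
(C) has a carboxylic acid group (-C(=O)OH) but the -OH oxygen has H1; the =O is OX1, not OX2.
(D) has a carboxylic acid group (-C(=O)OH) but the -OH oxygen has H1; the =O is OX1, not OX2.
So the answer is (B).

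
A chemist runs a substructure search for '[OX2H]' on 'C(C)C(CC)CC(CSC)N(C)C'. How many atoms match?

Check the 13 heavy atoms by environment: 5× C (H3, X4) → no; 4× C (H2, X4) → no; 2× C (H1, X4) → no; 1× S (H0, X2) → no; 1× N (H0, X3) → no.
No environment satisfies the query, so 0 matching atoms.

0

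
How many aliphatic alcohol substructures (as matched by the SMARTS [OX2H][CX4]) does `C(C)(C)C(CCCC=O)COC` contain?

0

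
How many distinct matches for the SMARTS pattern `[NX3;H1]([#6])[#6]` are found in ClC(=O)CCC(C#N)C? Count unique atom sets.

0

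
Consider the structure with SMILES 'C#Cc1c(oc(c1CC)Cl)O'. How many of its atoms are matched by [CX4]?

2

The query [CX4] means: C with X4: aliphatic carbon with exactly 4 total connections (bonds + H).
Check the 11 heavy atoms by environment: 1× o (aromatic, X2) → no; 4× c (aromatic, X3) → no; 2× C (X2) → no; 2× C (X4) → match; 1× Cl (X1) → no; 1× O (X2) → no.
That gives 2 matching atoms.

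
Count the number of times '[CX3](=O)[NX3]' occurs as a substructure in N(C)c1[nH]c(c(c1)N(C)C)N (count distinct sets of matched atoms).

[CX3](=O)[NX3] is the SMARTS for an amide: a carbonyl carbon bonded to a trivalent nitrogen.
The molecule has a primary amino group (-NH2), but the -NH2 is not attached to a carbonyl carbon; nothing else fits, so there are 0 matches.

0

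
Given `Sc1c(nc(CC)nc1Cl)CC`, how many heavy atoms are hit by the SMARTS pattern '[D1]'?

Check the 12 heavy atoms by environment: 2× n (aromatic, D2) → no; 4× c (aromatic, D3) → no; 2× C (D2) → no; 2× C (D1) → match; 1× S (D1) → match; 1× Cl (D1) → match.
Summing the matching environments: 2 + 1 + 1 = 4 matching atoms.

4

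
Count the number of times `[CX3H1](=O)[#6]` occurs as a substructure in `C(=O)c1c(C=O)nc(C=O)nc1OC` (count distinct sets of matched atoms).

[CX3H1](=O)[#6] is the SMARTS for an aldehyde: an sp2 carbon with one H, double-bonded to O and single-bonded to carbon.
The molecule carries 3 separate instances of an aldehyde (-CHO) meeting every constraint; each maps to a distinct set of atoms, giving 3 matches.

3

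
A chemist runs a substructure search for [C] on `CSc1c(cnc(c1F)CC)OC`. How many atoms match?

4

The query [C] means: uppercase C matches aliphatic (non-aromatic) carbon only.
Check the 13 heavy atoms by environment: 1× n (aromatic) → no; 5× c (aromatic) → no; 1× F → no; 4× C → match; 1× O → no; 1× S → no.
That gives 4 matching atoms.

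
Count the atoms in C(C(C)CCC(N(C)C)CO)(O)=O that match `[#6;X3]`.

1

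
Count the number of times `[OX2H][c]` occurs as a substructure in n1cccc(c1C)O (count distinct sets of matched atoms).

1

[OX2H][c] is the SMARTS for a phenol: a hydroxyl oxygen attached to an aromatic carbon.
Exactly one fragment in the molecule meets all constraints, giving 1 match.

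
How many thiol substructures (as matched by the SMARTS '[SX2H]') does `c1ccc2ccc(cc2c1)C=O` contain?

0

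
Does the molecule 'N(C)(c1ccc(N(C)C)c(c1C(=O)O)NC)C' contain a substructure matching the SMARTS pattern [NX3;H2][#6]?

No

The pattern [NX3;H2][#6] describes a trivalent nitrogen with two H attached to carbon — a primary amine.
The closest candidate here is a dimethylamino group (-N(CH3)2), but the nitrogen has H0, not H2. No other fragment satisfies the full query, so there is no match.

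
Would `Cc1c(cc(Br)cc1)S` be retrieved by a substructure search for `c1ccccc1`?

Yes

The pattern c1ccccc1 describes six aromatic carbons in a ring — a benzene ring.
The required atom environment is present in the molecule, so the pattern matches.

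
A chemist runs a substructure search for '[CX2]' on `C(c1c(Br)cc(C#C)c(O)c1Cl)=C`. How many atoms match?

2

The query [CX2] means: C with X2: aliphatic carbon with exactly 2 total connections.
Check the 13 heavy atoms by environment: 6× c (aromatic, X3) → no; 1× Br (X1) → no; 2× C (X2) → match; 1× Cl (X1) → no; 2× C (X3) → no; 1× O (X2) → no.
That gives 2 matching atoms.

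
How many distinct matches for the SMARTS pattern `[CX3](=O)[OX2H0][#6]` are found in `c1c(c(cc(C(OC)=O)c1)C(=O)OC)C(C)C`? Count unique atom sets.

[CX3](=O)[OX2H0][#6] is the SMARTS for an ester: a carbonyl carbon bonded to an oxygen that is itself bonded to carbon (no H on that O).
The molecule carries 2 separate instances of a methyl-ester group (-C(=O)OCH3) meeting every constraint; each maps to a distinct set of atoms, giving 2 matches.

2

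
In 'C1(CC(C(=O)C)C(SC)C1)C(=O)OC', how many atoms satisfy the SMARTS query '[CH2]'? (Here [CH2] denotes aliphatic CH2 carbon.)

2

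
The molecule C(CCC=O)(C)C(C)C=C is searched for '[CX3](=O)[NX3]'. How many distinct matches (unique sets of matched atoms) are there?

[CX3](=O)[NX3] is the SMARTS for an amide: a carbonyl carbon bonded to a trivalent nitrogen.
No fragment in the molecule satisfies every constraint, giving 0 matches.

0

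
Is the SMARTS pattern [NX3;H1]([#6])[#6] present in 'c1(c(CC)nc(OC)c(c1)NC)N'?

Yes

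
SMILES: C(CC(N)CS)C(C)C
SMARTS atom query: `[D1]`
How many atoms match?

The query [D1] means: atom with exactly one heavy-atom neighbour (degree 1).
Check the 9 heavy atoms by environment: 3× C (D2) → no; 2× C (D3) → no; 1× N (D1) → match; 1× S (D1) → match; 2× C (D1) → match.
Summing the matching environments: 1 + 1 + 2 = 4 matching atoms.

4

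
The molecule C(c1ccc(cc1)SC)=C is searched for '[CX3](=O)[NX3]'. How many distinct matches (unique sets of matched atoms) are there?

0

[CX3](=O)[NX3] is the SMARTS for an amide: a carbonyl carbon bonded to a trivalent nitrogen.
No fragment in the molecule satisfies every constraint, giving 0 matches.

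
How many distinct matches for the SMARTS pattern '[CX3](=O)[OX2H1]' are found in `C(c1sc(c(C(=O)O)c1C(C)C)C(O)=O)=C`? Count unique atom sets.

2

[CX3](=O)[OX2H1] is the SMARTS for a carboxylic acid: an sp2 carbon double-bonded to O and single-bonded to an -OH oxygen.
The molecule carries 2 separate instances of a carboxylic acid group (-C(=O)OH) meeting every constraint; each maps to a distinct set of atoms, giving 2 matches.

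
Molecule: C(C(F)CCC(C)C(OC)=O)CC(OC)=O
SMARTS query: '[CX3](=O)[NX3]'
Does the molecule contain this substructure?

No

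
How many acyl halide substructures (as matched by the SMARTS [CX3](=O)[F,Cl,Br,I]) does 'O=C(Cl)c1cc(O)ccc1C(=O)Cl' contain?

2

[CX3](=O)[F,Cl,Br,I] is the SMARTS for an acyl halide: a carbonyl carbon bonded to a halogen.
The molecule carries 2 separate instances of an acyl chloride (-C(=O)Cl) meeting every constraint; each maps to a distinct set of atoms, giving 2 matches.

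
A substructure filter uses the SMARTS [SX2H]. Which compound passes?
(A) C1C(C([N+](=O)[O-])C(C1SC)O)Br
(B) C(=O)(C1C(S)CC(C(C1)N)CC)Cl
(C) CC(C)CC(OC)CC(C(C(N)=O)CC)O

[SX2H] describes an aliphatic sulfur with two connections, one being H (a thiol).
(A) has a methylthio ether (-SCH3) but the sulfur has H0 (bonded to two carbons), not H1.
(B) contains a thiol (-SH), which satisfies every atom and bond constraint.
(C) has a hydroxyl group (-OH) but it is an -OH, not an -SH.
So the answer is (B).

B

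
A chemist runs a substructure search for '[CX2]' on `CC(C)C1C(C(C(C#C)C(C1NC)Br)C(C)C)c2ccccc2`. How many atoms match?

The query [CX2] means: C with X2: aliphatic carbon with exactly 2 total connections.
Check the 23 heavy atoms by environment: 13× C (X4) → no; 2× C (X2) → match; 6× c (aromatic, X3) → no; 1× Br (X1) → no; 1× N (X3) → no.
That gives 2 matching atoms.

2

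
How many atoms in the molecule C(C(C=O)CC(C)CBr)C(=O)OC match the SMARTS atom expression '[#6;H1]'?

3

Check the 13 heavy atoms by environment: 3× C (H2) → no; 3× C (H1) → match; 3× O (H0) → no; 2× C (H3) → no; 1× C (H0) → no; 1× Br (H0) → no.
That gives 3 matching atoms.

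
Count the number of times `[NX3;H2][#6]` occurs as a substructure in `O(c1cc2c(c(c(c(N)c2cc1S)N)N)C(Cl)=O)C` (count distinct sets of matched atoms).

[NX3;H2][#6] is the SMARTS for a primary amine: a trivalent nitrogen with two H attached to carbon.
The molecule carries 3 separate instances of a primary amino group (-NH2) meeting every constraint; each maps to a distinct set of atoms, giving 3 matches.

3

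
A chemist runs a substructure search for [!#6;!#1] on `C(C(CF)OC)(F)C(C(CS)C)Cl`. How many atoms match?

5

The query [!#6;!#1] means: not carbon and not hydrogen — any heteroatom.
Check the 13 heavy atoms by environment: 8× C → no; 1× Cl → match; 2× F → match; 1× S → match; 1× O → match.
Summing the matching environments: 1 + 2 + 1 + 1 = 5 matching atoms.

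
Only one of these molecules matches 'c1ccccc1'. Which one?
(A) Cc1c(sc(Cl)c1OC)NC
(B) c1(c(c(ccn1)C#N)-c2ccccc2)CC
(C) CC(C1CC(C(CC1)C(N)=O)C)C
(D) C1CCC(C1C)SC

B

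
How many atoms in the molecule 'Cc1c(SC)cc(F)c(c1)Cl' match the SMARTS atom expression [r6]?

6

The query [r6] means: r6 matches atoms in a six-membered ring.
Check the 11 heavy atoms by environment: 6× c (aromatic, in 6-ring) → match; 2× C (acyclic) → no; 1× S (acyclic) → no; 1× F (acyclic) → no; 1× Cl (acyclic) → no.
That gives 6 matching atoms.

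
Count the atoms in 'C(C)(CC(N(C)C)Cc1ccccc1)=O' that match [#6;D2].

Check the 15 heavy atoms by environment: 2× C (D2) → match; 2× C (D3) → no; 1× N (D3) → no; 3× C (D1) → no; 1× c (aromatic, D3) → no; 5× c (aromatic, D2) → match; 1× O (D1) → no.
Summing the matching environments: 2 + 5 = 7 matching atoms.

7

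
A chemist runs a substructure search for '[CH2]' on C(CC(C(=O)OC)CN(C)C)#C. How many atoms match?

The query [CH2] means: aliphatic carbon with exactly two hydrogens.
Check the 12 heavy atoms by environment: 2× C (H2) → match; 2× C (H1) → no; 1× N (H0) → no; 3× C (H3) → no; 2× C (H0) → no; 2× O (H0) → no.
That gives 2 matching atoms.

2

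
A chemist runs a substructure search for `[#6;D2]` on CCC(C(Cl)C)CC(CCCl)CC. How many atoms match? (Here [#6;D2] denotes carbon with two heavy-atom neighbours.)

The query [#6;D2] means: any carbon bonded to exactly two heavy atoms.
Check the 13 heavy atoms by environment: 5× C (D2) → match; 3× C (D3) → no; 3× C (D1) → no; 2× Cl (D1) → no.
That gives 5 matching atoms.

5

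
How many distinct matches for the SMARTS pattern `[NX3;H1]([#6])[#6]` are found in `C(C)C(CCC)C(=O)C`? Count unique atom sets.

0

[NX3;H1]([#6])[#6] is the SMARTS for a secondary amine: a trivalent nitrogen with one H, bonded to two carbons.
No fragment in the molecule satisfies every constraint, giving 0 matches.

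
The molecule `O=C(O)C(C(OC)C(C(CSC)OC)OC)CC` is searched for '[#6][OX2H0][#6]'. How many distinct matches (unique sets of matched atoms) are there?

[#6][OX2H0][#6] is the SMARTS for an ether: an aliphatic oxygen bridging two carbons with no H on the oxygen.
The molecule carries 3 separate instances of a methoxy ether (-OCH3) meeting every constraint; each maps to a distinct set of atoms, giving 3 matches.

3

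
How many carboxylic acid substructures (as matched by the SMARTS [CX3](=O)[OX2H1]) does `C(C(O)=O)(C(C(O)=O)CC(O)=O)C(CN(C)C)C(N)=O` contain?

3

[CX3](=O)[OX2H1] is the SMARTS for a carboxylic acid: an sp2 carbon double-bonded to O and single-bonded to an -OH oxygen.
The molecule carries 3 separate instances of a carboxylic acid group (-C(=O)OH) meeting every constraint; each maps to a distinct set of atoms, giving 3 matches.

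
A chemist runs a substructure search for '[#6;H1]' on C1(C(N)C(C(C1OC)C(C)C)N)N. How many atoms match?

6

The query [#6;H1] means: any carbon bearing exactly one hydrogen.
Check the 13 heavy atoms by environment: 6× C (H1) → match; 3× N (H2) → no; 1× O (H0) → no; 3× C (H3) → no.
That gives 6 matching atoms.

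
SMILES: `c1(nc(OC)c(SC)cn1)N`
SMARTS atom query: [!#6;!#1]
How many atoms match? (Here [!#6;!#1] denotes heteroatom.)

The query [!#6;!#1] means: not carbon and not hydrogen — any heteroatom.
Check the 11 heavy atoms by environment: 2× n (aromatic) → match; 4× c (aromatic) → no; 1× S → match; 2× C → no; 1× O → match; 1× N → match.
Summing the matching environments: 2 + 1 + 1 + 1 = 5 matching atoms.

5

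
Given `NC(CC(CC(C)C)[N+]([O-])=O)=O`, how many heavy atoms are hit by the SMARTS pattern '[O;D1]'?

3

The query [O;D1] means: aliphatic oxygen bonded to exactly one heavy atom.
Check the 12 heavy atoms by environment: 2× C (D2) → no; 3× C (D3) → no; 2× O (D1) → match; 1× N (D1) → no; 1× N (charge +1, D3) → no; 1× O (charge -1, D1) → match; 2× C (D1) → no.
Summing the matching environments: 2 + 1 = 3 matching atoms.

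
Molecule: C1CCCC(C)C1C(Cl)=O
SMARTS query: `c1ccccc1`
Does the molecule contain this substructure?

The pattern c1ccccc1 describes six aromatic carbons in a ring — a benzene ring.
The closest candidate here is a methyl group (-CH3), but no six-membered all-carbon aromatic ring is present. No other fragment satisfies the full query, so there is no match.

No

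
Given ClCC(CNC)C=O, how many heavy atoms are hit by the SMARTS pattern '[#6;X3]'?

1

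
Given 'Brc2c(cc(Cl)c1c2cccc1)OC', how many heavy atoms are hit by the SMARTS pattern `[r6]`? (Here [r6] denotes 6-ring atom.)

10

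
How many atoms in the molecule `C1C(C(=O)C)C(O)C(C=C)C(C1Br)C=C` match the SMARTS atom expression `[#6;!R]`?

6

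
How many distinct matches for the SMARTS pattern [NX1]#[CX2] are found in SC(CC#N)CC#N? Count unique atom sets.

[NX1]#[CX2] is the SMARTS for a nitrile: a nitrogen triple-bonded to a two-connected carbon.
The molecule carries 2 separate instances of a nitrile (-C#N) meeting every constraint; each maps to a distinct set of atoms, giving 2 matches.

2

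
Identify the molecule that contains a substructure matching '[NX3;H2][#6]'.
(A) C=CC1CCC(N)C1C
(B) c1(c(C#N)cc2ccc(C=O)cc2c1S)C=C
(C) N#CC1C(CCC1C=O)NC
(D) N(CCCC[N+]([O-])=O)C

[NX3;H2][#6] describes a trivalent nitrogen with two H attached to carbon (a primary amine).
(A) contains a primary amino group (-NH2), which satisfies every atom and bond constraint.
(B) has a nitrile (-C#N) but the nitrogen is NX1 (triple-bonded), not NX3 with two H.
(C) has an N-methylamino group (-NHCH3) but the nitrogen bears two carbons and only one H (H1), not H2.
(D) has an N-methylamino group (-NHCH3) but the nitrogen bears two carbons and only one H (H1), not H2.
So the answer is (A).

A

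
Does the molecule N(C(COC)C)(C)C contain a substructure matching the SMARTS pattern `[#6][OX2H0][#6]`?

Yes

The pattern [#6][OX2H0][#6] describes an aliphatic oxygen bridging two carbons with no H on the oxygen — an ether.
The molecule carries a methoxy ether (-OCH3), whose atoms satisfy every constraint of the query, so the pattern matches.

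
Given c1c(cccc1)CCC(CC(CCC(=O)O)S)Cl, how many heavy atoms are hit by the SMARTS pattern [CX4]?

7

Check the 18 heavy atoms by environment: 7× C (X4) → match; 1× Cl (X1) → no; 1× C (X3) → no; 1× O (X1) → no; 1× O (X2) → no; 1× S (X2) → no; 6× c (aromatic, X3) → no.
That gives 7 matching atoms.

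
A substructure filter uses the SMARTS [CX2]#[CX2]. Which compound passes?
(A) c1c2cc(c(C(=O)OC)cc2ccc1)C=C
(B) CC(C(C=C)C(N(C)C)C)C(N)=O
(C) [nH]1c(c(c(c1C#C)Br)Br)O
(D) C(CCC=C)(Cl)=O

C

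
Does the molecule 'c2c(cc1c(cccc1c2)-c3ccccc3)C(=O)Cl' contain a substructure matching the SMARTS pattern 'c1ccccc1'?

Yes

The pattern c1ccccc1 describes six aromatic carbons in a ring — a benzene ring.
The molecule carries a phenyl ring, whose atoms satisfy every constraint of the query, so the pattern matches.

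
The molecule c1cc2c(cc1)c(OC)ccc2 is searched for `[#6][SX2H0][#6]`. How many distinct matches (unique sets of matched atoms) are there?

0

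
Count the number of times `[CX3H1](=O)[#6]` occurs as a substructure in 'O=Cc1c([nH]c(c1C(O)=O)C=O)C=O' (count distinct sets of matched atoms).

[CX3H1](=O)[#6] is the SMARTS for an aldehyde: an sp2 carbon with one H, double-bonded to O and single-bonded to carbon.
The molecule carries 3 separate instances of an aldehyde (-CHO) meeting every constraint; each maps to a distinct set of atoms, giving 3 matches.

3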